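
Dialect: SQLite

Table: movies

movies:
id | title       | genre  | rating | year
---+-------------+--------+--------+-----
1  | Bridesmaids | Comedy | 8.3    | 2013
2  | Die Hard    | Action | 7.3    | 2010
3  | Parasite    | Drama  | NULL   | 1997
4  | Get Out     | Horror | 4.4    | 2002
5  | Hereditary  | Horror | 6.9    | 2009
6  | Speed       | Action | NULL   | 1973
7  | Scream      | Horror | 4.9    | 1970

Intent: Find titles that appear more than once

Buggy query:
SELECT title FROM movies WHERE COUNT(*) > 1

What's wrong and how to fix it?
Bug: COUNT(*) is an aggregate and cannot be used in WHERE

Fix: Group first, then use HAVING for the count condition

Corrected query:
SELECT title FROM movies GROUP BY title HAVING COUNT(*) > 1

Result:
(no rows)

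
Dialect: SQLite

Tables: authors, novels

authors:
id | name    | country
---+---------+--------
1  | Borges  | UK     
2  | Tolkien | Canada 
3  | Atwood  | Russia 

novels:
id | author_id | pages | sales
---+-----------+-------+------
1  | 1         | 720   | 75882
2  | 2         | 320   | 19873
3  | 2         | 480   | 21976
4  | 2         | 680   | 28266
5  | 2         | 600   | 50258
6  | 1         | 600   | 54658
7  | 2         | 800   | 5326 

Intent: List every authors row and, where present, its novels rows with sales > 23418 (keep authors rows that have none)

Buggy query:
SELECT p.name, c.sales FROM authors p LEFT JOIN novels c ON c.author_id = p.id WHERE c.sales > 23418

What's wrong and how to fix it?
Bug: Filtering c.sales in WHERE discards the NULL rows produced by LEFT JOIN, turning it into an inner join

Fix: Move the right-table condition into the ON clause so unmatched parents are kept

Corrected query:
SELECT p.name, c.sales FROM authors p LEFT JOIN novels c ON c.author_id = p.id AND c.sales > 23418

Result:
name    | sales
--------+------
Borges  | 54658
Borges  | 75882
Tolkien | 28266
Tolkien | 50258
Atwood  | NULL 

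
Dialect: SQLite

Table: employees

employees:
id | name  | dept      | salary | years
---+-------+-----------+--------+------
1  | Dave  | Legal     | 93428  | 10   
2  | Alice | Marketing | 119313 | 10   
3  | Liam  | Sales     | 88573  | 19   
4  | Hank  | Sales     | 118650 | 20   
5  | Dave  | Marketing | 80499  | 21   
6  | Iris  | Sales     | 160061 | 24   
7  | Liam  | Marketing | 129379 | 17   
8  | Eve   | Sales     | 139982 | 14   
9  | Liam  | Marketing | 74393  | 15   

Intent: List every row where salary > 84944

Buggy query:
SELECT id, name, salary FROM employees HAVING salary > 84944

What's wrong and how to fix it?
Bug: HAVING filters the output of aggregation, but this query has no GROUP BY and no aggregate functions, so SQLite rejects it (HAVING clause on a non-aggregate query); the condition here is per row

Fix: Replace HAVING with WHERE since the condition applies to individual rows

Corrected query:
SELECT id, name, salary FROM employees WHERE salary > 84944

Result:
id | name  | salary
---+-------+-------
1  | Dave  | 93428 
2  | Alice | 119313
3  | Liam  | 88573 
4  | Hank  | 118650
6  | Iris  | 160061
7  | Liam  | 129379
8  | Eve   | 139982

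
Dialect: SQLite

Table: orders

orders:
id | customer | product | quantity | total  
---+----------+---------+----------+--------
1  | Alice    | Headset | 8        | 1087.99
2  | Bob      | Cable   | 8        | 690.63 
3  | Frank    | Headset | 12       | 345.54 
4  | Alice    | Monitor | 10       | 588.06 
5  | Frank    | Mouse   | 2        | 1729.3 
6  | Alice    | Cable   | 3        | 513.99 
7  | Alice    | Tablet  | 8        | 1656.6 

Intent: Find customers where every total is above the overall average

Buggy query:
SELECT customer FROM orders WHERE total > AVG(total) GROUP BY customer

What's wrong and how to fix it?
Bug: WHERE evaluates per row before aggregation, so AVG() is unavailable

Fix: Use a subquery for AVG and a HAVING MIN(...) filter so the condition holds for every row in the group

Corrected query:
SELECT customer FROM orders GROUP BY customer HAVING MIN(total) > (SELECT AVG(total) FROM orders)

Result:
(no rows)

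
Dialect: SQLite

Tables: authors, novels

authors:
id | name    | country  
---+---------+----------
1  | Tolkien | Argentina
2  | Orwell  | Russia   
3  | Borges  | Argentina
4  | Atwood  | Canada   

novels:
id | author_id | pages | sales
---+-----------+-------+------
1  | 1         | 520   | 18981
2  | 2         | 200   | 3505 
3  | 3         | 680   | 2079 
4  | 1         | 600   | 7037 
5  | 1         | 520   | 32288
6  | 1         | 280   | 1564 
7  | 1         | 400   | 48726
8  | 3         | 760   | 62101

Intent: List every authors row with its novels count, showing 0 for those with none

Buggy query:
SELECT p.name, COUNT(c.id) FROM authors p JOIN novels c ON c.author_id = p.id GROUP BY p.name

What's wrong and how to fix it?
Bug: INNER JOIN drops authors rows that have no matching novels rows

Fix: Switch to LEFT JOIN to retain unmatched parent rows

Corrected query:
SELECT p.name, COUNT(c.id) FROM authors p LEFT JOIN novels c ON c.author_id = p.id GROUP BY p.name

Result:
name    | COUNT(c.id)
--------+------------
Atwood  | 0          
Borges  | 2          
Orwell  | 1          
Tolkien | 5          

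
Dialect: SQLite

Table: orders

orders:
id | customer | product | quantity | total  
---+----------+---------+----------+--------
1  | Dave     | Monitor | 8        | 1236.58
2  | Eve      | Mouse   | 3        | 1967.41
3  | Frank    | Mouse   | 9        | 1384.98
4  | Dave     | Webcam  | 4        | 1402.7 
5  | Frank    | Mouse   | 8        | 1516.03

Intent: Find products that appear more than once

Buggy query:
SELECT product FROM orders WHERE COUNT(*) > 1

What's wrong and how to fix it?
Bug: COUNT(*) is an aggregate and cannot be used in WHERE

Fix: GROUP BY product, then filter groups with HAVING COUNT(*) > 1

Corrected query:
SELECT product FROM orders GROUP BY product HAVING COUNT(*) > 1

Result:
product
-------
Mouse  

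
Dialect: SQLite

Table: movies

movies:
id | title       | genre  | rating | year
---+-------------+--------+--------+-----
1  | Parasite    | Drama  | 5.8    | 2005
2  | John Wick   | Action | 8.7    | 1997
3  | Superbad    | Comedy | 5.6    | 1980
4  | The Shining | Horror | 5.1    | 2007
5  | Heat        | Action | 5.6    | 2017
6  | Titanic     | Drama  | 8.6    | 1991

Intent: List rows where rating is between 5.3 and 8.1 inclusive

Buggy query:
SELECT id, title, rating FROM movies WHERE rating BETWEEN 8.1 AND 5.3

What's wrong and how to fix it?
Bug: BETWEEN expects the lower bound first; with 8.1 AND 5.3 the range is empty

Fix: Swap the bounds so the smaller value comes first

Corrected query:
SELECT id, title, rating FROM movies WHERE rating BETWEEN 5.3 AND 8.1

Result:
id | title    | rating
---+----------+-------
1  | Parasite | 5.8   
3  | Superbad | 5.6   
5  | Heat     | 5.6   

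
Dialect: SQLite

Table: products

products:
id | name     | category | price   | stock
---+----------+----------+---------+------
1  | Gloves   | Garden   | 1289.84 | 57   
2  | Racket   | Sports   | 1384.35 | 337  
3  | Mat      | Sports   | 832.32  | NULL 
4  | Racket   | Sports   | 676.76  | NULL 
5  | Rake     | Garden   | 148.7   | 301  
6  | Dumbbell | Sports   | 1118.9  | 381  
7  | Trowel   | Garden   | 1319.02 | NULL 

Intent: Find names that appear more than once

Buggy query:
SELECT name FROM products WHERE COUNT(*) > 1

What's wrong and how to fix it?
Bug: COUNT(*) is an aggregate and cannot be used in WHERE

Fix: Group first, then use HAVING for the count condition

Corrected query:
SELECT name FROM products GROUP BY name HAVING COUNT(*) > 1

Result:
name  
------
Racket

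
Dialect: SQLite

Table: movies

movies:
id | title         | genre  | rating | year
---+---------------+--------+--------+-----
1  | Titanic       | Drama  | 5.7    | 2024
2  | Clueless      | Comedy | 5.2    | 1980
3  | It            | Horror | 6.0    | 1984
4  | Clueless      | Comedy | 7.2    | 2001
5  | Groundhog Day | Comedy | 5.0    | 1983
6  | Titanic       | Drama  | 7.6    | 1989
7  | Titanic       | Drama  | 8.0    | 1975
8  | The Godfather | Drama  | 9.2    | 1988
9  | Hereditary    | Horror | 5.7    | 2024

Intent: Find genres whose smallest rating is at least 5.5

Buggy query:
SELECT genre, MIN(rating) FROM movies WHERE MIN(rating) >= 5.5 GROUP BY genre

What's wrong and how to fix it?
Bug: MIN() in WHERE is a misuse of aggregate

Fix: Use HAVING for the per-group MIN condition

Corrected query:
SELECT genre, MIN(rating) FROM movies GROUP BY genre HAVING MIN(rating) >= 5.5

Result:
genre  | MIN(rating)
-------+------------
Drama  | 5.7        
Horror | 5.7        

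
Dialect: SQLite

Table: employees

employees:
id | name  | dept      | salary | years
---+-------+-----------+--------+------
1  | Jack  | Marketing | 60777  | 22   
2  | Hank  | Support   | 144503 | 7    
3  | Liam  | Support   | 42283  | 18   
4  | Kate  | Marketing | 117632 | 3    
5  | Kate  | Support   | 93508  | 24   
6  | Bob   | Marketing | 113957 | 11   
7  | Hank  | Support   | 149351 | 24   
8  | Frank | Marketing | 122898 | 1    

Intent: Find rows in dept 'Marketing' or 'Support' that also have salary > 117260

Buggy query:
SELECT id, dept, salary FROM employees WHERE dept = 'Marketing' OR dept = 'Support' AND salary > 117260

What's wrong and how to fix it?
Bug: Without parentheses, AND is evaluated before OR, so the salary filter only applies to the 'Support' branch

Fix: Group the OR with parentheses (or use IN), then AND the threshold

Corrected query:
SELECT id, dept, salary FROM employees WHERE (dept = 'Marketing' OR dept = 'Support') AND salary > 117260

Result:
id | dept      | salary
---+-----------+-------
2  | Support   | 144503
4  | Marketing | 117632
7  | Support   | 149351
8  | Marketing | 122898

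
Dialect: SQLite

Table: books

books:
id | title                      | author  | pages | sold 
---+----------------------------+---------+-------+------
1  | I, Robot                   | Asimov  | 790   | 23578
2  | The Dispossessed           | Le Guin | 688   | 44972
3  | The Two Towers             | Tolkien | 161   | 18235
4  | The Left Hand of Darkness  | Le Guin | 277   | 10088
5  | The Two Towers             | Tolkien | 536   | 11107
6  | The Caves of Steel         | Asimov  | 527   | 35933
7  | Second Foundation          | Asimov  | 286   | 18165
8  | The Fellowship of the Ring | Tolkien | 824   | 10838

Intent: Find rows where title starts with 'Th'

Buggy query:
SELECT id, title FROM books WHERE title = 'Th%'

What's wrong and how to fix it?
Bug: Wildcards only work with LIKE; '=' treats '%' as a literal character

Fix: Replace '=' with LIKE so 'Th%' is treated as a pattern

Corrected query:
SELECT id, title FROM books WHERE title LIKE 'Th%'

Result:
id | title                     
---+---------------------------
2  | The Dispossessed          
3  | The Two Towers            
4  | The Left Hand of Darkness 
5  | The Two Towers            
6  | The Caves of Steel        
8  | The Fellowship of the Ring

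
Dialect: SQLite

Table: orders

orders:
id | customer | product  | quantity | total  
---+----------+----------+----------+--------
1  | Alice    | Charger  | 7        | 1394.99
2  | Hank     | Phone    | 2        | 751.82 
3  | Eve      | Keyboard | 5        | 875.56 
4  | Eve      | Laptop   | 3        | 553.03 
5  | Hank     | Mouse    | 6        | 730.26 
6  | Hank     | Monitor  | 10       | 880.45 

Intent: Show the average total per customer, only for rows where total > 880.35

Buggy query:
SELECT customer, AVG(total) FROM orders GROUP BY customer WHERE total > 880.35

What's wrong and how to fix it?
Bug: WHERE cannot follow GROUP BY

Fix: Move the WHERE clause before GROUP BY

Corrected query:
SELECT customer, AVG(total) FROM orders WHERE total > 880.35 GROUP BY customer

Result:
customer | AVG(total)
---------+-----------
Alice    | 1394.99   
Hank     | 880.45    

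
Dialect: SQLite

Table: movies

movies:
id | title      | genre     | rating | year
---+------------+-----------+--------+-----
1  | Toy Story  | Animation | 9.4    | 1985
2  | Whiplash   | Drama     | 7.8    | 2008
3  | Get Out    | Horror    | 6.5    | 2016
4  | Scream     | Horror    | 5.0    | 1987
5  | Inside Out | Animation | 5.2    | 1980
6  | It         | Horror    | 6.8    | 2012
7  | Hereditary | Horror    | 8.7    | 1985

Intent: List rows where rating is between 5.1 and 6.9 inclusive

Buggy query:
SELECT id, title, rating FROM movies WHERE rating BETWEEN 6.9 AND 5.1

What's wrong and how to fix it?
Bug: The bounds are reversed; BETWEEN a AND b requires a <= b to match anything

Fix: Swap the bounds so the smaller value comes first

Corrected query:
SELECT id, title, rating FROM movies WHERE rating BETWEEN 5.1 AND 6.9

Result:
id | title      | rating
---+------------+-------
3  | Get Out    | 6.5   
5  | Inside Out | 5.2   
6  | It         | 6.8   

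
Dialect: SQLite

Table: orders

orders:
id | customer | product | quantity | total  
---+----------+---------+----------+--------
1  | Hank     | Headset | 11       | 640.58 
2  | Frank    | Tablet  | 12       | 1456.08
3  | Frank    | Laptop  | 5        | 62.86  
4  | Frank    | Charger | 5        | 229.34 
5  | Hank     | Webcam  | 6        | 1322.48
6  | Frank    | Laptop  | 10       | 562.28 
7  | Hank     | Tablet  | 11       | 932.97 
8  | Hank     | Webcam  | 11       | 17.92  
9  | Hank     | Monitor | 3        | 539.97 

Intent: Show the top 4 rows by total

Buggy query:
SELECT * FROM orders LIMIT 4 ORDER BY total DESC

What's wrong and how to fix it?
Bug: ORDER BY cannot follow LIMIT; LIMIT is the final clause

Fix: Swap the clauses: ORDER BY first, then LIMIT

Corrected query:
SELECT * FROM orders ORDER BY total DESC LIMIT 4

Result:
id | customer | product | quantity | total  
---+----------+---------+----------+--------
2  | Frank    | Tablet  | 12       | 1456.08
5  | Hank     | Webcam  | 6        | 1322.48
7  | Hank     | Tablet  | 11       | 932.97 
1  | Hank     | Headset | 11       | 640.58 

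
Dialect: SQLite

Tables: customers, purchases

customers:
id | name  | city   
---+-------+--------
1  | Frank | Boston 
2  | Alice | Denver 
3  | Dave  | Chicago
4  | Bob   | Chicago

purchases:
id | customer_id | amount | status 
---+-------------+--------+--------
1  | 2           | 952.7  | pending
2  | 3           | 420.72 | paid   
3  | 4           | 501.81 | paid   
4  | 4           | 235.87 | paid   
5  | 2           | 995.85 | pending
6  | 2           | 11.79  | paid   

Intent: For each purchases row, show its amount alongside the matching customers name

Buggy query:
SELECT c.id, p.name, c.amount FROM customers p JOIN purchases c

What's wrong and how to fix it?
Bug: JOIN with no ON clause produces a cartesian product; every purchases row pairs with every customers row

Fix: Add ON c.customer_id = p.id to the JOIN

Corrected query:
SELECT c.id, p.name, c.amount FROM customers p JOIN purchases c ON c.customer_id = p.id

Result:
id | name  | amount
---+-------+-------
1  | Alice | 952.7 
2  | Dave  | 420.72
3  | Bob   | 501.81
4  | Bob   | 235.87
5  | Alice | 995.85
6  | Alice | 11.79 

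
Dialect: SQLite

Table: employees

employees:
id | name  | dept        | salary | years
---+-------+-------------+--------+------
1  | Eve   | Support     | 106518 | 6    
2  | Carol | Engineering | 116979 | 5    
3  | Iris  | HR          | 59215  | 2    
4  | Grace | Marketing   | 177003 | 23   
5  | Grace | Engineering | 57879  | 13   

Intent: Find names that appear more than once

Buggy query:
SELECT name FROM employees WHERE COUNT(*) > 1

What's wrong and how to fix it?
Bug: WHERE can't reference COUNT(*); aggregates are computed after WHERE

Fix: GROUP BY name, then filter groups with HAVING COUNT(*) > 1

Corrected query:
SELECT name FROM employees GROUP BY name HAVING COUNT(*) > 1

Result:
name 
-----
Grace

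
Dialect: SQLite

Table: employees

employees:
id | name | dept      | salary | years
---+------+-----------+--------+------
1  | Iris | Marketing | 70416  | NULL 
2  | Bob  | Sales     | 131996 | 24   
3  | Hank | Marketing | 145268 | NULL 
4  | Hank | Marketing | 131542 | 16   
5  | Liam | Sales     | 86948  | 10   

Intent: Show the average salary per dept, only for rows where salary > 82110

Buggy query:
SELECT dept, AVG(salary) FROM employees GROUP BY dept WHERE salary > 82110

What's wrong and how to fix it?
Bug: WHERE cannot follow GROUP BY

Fix: Place WHERE between FROM and GROUP BY

Corrected query:
SELECT dept, AVG(salary) FROM employees WHERE salary > 82110 GROUP BY dept

Result:
dept      | AVG(salary)
----------+------------
Marketing | 138405     
Sales     | 109472     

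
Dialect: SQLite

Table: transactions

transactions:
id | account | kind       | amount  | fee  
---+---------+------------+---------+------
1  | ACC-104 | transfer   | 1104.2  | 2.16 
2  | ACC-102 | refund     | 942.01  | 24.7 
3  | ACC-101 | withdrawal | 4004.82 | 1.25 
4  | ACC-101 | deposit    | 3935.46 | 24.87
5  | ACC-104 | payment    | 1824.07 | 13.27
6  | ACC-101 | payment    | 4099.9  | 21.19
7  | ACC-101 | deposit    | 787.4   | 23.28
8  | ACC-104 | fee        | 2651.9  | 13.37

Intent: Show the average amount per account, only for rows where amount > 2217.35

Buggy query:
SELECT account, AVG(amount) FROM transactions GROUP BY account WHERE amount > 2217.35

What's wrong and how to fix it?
Bug: Row-level WHERE must come before GROUP BY in the clause order

Fix: Place WHERE between FROM and GROUP BY

Corrected query:
SELECT account, AVG(amount) FROM transactions WHERE amount > 2217.35 GROUP BY account

Result:
account | AVG(amount)
--------+------------
ACC-101 | 4013.393333
ACC-104 | 2651.9     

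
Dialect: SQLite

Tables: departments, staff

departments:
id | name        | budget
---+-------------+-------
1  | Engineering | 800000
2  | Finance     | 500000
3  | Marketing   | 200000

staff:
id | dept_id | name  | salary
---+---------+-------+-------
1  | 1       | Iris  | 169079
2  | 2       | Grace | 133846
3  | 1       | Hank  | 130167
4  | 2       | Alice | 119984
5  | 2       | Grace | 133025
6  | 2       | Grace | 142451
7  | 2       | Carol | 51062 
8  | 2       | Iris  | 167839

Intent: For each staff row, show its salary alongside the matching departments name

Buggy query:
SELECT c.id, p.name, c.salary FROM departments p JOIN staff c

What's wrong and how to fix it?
Bug: Missing join condition: each staff row is matched to all departments rows instead of just its own

Fix: Specify the join condition linking the foreign key to the parent id

Corrected query:
SELECT c.id, p.name, c.salary FROM departments p JOIN staff c ON c.dept_id = p.id

Result:
id | name        | salary
---+-------------+-------
1  | Engineering | 169079
2  | Finance     | 133846
3  | Engineering | 130167
4  | Finance     | 119984
5  | Finance     | 133025
6  | Finance     | 142451
7  | Finance     | 51062 
8  | Finance     | 167839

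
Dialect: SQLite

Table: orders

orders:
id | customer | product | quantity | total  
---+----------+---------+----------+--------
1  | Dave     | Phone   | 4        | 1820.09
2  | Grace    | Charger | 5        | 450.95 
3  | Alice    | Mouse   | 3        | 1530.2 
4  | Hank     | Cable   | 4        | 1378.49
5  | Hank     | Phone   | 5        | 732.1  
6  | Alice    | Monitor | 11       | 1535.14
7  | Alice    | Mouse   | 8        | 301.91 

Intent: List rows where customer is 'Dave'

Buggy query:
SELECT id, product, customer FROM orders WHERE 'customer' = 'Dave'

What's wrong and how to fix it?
Bug: 'customer' in single quotes is a string literal, not the column; the comparison is literal-vs-literal and never true

Fix: Remove the quotes around the column name (or use double quotes for an identifier)

Corrected query:
SELECT id, product, customer FROM orders WHERE customer = 'Dave'

Result:
id | product | customer
---+---------+---------
1  | Phone   | Dave    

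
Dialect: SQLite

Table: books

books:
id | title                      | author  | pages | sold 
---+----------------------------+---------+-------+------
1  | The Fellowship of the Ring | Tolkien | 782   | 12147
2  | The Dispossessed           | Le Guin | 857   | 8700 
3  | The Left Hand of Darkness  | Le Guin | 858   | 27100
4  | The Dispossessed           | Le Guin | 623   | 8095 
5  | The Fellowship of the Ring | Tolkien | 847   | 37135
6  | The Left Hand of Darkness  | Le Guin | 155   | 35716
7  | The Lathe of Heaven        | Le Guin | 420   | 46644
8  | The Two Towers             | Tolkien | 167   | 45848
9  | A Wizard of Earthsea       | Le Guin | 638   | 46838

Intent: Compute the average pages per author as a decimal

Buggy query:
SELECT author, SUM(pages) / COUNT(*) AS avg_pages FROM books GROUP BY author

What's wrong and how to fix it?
Bug: Both operands are integers, so '/' performs integer division and truncates

Fix: Cast one side to REAL so the division keeps the fractional part

Corrected query:
SELECT author, SUM(pages) * 1.0 / COUNT(*) AS avg_pages FROM books GROUP BY author

Result:
author  | avg_pages 
--------+-----------
Le Guin | 591.833333
Tolkien | 598.666667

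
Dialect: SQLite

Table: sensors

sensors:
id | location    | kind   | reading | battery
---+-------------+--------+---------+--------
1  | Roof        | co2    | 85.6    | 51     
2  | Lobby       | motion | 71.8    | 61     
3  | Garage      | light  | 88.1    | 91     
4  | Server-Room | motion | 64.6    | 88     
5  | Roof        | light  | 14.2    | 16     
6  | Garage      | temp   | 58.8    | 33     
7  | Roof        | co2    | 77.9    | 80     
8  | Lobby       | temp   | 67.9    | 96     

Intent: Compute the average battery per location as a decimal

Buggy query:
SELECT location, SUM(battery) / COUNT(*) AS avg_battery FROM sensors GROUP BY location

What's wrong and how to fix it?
Bug: Both operands are integers, so '/' performs integer division and truncates

Fix: Multiply by 1.0 (or CAST to REAL) to force floating-point division

Corrected query:
SELECT location, SUM(battery) * 1.0 / COUNT(*) AS avg_battery FROM sensors GROUP BY location

Result:
location    | avg_battery
------------+------------
Garage      | 62         
Lobby       | 78.5       
Roof        | 49         
Server-Room | 88         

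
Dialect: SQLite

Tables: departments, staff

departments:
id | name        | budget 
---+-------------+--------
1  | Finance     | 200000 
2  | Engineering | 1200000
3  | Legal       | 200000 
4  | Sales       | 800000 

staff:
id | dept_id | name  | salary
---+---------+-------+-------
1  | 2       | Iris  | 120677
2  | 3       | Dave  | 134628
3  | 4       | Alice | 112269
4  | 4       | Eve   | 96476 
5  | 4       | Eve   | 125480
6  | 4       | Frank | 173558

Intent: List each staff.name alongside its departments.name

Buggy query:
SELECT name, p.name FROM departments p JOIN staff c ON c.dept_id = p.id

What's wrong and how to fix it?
Bug: Both tables have a 'name' column; the unqualified reference is ambiguous

Fix: Qualify the column with its table alias (c.name)

Corrected query:
SELECT c.name, p.name FROM departments p JOIN staff c ON c.dept_id = p.id

Result:
name  | name       
------+------------
Iris  | Engineering
Dave  | Legal      
Alice | Sales      
Eve   | Sales      
Eve   | Sales      
Frank | Sales      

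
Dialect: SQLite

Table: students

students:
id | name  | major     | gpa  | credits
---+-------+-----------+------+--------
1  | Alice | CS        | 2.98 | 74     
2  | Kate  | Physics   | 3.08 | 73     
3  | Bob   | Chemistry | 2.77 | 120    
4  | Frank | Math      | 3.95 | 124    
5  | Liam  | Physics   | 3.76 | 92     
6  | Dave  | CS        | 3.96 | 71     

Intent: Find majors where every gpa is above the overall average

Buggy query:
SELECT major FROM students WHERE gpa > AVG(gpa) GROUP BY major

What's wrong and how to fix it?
Bug: AVG() is an aggregate; it can't sit directly in WHERE

Fix: Use a subquery for AVG and a HAVING MIN(...) filter so the condition holds for every row in the group

Corrected query:
SELECT major FROM students GROUP BY major HAVING MIN(gpa) > (SELECT AVG(gpa) FROM students)

Result:
major
-----
Math 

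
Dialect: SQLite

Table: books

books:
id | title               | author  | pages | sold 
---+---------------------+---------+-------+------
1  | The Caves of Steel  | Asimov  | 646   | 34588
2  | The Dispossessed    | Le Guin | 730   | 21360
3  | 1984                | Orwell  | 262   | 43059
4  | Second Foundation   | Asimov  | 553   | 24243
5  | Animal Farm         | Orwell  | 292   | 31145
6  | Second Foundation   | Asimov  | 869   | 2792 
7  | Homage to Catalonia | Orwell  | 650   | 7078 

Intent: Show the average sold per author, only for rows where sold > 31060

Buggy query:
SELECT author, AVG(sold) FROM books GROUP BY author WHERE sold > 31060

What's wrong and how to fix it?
Bug: WHERE cannot follow GROUP BY

Fix: Move the WHERE clause before GROUP BY

Corrected query:
SELECT author, AVG(sold) FROM books WHERE sold > 31060 GROUP BY author

Result:
author | AVG(sold)
-------+----------
Asimov | 34588    
Orwell | 37102    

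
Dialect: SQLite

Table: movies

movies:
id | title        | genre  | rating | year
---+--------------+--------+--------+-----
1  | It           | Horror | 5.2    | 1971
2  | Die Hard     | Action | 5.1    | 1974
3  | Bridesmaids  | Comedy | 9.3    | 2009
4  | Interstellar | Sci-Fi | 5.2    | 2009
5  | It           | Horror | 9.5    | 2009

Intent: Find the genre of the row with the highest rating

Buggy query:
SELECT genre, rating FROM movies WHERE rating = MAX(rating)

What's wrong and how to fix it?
Bug: MAX(rating) is an aggregate and cannot be used directly in WHERE

Fix: Use a subquery: WHERE rating = (SELECT MAX(rating) FROM movies)

Corrected query:
SELECT genre, rating FROM movies WHERE rating = (SELECT MAX(rating) FROM movies)

Result:
genre  | rating
-------+-------
Horror | 9.5   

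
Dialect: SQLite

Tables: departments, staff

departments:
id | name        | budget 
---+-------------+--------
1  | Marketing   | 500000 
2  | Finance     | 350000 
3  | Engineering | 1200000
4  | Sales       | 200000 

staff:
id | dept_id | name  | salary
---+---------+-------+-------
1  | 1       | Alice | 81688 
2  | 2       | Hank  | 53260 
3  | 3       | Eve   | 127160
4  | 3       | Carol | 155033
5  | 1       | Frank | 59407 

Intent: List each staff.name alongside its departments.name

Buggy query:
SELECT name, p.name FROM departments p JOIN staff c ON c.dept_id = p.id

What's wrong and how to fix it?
Bug: 'name' exists in both joined tables, so the database can't tell which one is meant

Fix: Qualify the column with its table alias (c.name)

Corrected query:
SELECT c.name, p.name FROM departments p JOIN staff c ON c.dept_id = p.id

Result:
name  | name       
------+------------
Alice | Marketing  
Hank  | Finance    
Eve   | Engineering
Carol | Engineering
Frank | Marketing  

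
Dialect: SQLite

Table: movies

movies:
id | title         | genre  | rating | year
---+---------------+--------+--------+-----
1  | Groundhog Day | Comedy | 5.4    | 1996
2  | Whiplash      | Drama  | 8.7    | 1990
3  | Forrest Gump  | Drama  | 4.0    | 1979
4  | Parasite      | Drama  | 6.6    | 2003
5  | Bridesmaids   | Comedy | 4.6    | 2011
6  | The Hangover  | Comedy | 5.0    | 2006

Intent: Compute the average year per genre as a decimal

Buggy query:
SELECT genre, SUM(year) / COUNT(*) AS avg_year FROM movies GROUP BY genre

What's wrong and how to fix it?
Bug: Both operands are integers, so '/' performs integer division and truncates

Fix: Cast one side to REAL so the division keeps the fractional part

Corrected query:
SELECT genre, SUM(year) * 1.0 / COUNT(*) AS avg_year FROM movies GROUP BY genre

Result:
genre  | avg_year   
-------+------------
Comedy | 2004.333333
Drama  | 1990.666667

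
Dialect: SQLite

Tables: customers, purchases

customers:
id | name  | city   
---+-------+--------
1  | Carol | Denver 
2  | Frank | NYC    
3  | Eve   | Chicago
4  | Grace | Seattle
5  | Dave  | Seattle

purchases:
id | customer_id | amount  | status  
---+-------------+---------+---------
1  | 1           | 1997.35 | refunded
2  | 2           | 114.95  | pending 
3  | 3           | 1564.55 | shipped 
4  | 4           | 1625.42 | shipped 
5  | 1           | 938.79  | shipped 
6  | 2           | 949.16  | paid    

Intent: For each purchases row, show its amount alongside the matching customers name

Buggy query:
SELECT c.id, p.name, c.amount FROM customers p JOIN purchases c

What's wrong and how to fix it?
Bug: JOIN with no ON clause produces a cartesian product; every purchases row pairs with every customers row

Fix: Specify the join condition linking the foreign key to the parent id

Corrected query:
SELECT c.id, p.name, c.amount FROM customers p JOIN purchases c ON c.customer_id = p.id

Result:
id | name  | amount 
---+-------+--------
1  | Carol | 1997.35
2  | Frank | 114.95 
3  | Eve   | 1564.55
4  | Grace | 1625.42
5  | Carol | 938.79 
6  | Frank | 949.16 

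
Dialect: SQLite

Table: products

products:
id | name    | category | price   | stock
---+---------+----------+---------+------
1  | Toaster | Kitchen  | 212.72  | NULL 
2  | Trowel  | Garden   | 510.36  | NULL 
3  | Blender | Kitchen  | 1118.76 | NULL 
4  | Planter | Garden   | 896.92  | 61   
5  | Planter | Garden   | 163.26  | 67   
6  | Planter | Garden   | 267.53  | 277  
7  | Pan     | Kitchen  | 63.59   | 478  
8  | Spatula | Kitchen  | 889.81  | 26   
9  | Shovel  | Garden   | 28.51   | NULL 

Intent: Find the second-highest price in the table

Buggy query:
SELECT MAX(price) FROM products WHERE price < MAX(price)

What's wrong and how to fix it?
Bug: MAX(price) on the right of the comparison is an aggregate-in-WHERE error

Fix: Put the inner MAX in a scalar subquery

Corrected query:
SELECT MAX(price) FROM products WHERE price < (SELECT MAX(price) FROM products)

Result:
MAX(price)
----------
896.92    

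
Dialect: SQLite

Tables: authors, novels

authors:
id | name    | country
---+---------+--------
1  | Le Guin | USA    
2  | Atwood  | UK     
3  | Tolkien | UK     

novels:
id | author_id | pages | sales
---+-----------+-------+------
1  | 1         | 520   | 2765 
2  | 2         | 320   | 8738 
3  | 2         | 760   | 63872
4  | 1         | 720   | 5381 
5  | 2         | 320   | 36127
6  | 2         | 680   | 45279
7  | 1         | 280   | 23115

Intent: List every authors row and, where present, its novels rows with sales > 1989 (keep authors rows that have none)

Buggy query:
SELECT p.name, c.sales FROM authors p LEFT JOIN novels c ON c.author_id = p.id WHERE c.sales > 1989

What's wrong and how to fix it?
Bug: A WHERE condition on the right-hand table after LEFT JOIN drops unmatched parents

Fix: Put 'c.sales > 1989' in the JOIN's ON clause instead of WHERE

Corrected query:
SELECT p.name, c.sales FROM authors p LEFT JOIN novels c ON c.author_id = p.id AND c.sales > 1989

Result:
name    | sales
--------+------
Le Guin | 2765 
Le Guin | 5381 
Le Guin | 23115
Atwood  | 8738 
Atwood  | 36127
Atwood  | 45279
Atwood  | 63872
Tolkien | NULL 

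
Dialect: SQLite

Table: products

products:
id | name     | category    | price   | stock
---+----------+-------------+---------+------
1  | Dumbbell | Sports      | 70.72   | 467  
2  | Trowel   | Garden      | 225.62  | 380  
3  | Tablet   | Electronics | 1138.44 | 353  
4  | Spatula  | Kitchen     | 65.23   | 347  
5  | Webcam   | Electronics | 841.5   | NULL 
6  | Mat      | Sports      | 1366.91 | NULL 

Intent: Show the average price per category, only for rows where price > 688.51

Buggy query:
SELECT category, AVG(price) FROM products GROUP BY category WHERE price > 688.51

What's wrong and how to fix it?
Bug: WHERE cannot follow GROUP BY

Fix: Place WHERE between FROM and GROUP BY

Corrected query:
SELECT category, AVG(price) FROM products WHERE price > 688.51 GROUP BY category

Result:
category    | AVG(price)
------------+-----------
Electronics | 989.97    
Sports      | 1366.91   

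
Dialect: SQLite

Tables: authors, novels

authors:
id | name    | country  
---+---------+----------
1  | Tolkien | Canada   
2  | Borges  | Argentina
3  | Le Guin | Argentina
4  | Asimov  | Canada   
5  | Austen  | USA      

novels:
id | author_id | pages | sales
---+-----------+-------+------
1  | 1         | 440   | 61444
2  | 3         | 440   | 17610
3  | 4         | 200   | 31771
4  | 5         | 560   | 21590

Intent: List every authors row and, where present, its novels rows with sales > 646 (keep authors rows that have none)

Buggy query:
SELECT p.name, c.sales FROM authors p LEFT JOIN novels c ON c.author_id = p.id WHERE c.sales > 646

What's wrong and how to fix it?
Bug: A WHERE condition on the right-hand table after LEFT JOIN drops unmatched parents

Fix: Put 'c.sales > 646' in the JOIN's ON clause instead of WHERE

Corrected query:
SELECT p.name, c.sales FROM authors p LEFT JOIN novels c ON c.author_id = p.id AND c.sales > 646

Result:
name    | sales
--------+------
Tolkien | 61444
Borges  | NULL 
Le Guin | 17610
Asimov  | 31771
Austen  | 21590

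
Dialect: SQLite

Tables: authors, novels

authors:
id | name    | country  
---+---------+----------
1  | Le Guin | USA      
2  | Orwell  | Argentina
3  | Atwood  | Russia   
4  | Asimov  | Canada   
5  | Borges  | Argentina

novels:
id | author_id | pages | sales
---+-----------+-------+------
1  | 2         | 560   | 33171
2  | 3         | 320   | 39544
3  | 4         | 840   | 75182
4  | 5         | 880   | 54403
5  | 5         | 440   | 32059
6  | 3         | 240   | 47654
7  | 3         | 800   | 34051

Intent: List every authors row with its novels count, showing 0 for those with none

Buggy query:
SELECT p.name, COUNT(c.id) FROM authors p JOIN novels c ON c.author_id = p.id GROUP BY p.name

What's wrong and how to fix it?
Bug: INNER JOIN drops authors rows that have no matching novels rows

Fix: Switch to LEFT JOIN to retain unmatched parent rows

Corrected query:
SELECT p.name, COUNT(c.id) FROM authors p LEFT JOIN novels c ON c.author_id = p.id GROUP BY p.name

Result:
name    | COUNT(c.id)
--------+------------
Asimov  | 1          
Atwood  | 3          
Borges  | 2          
Le Guin | 0          
Orwell  | 1          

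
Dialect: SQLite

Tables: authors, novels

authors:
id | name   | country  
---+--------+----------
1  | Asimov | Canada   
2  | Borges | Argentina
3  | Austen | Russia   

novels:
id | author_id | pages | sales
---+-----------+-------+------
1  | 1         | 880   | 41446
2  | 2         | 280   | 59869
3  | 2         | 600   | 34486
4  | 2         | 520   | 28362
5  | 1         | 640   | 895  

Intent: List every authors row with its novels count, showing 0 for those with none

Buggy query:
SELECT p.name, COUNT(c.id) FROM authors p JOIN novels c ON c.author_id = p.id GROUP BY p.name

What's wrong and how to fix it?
Bug: INNER JOIN drops authors rows that have no matching novels rows

Fix: Switch to LEFT JOIN to retain unmatched parent rows

Corrected query:
SELECT p.name, COUNT(c.id) FROM authors p LEFT JOIN novels c ON c.author_id = p.id GROUP BY p.name

Result:
name   | COUNT(c.id)
-------+------------
Asimov | 2          
Austen | 0          
Borges | 3          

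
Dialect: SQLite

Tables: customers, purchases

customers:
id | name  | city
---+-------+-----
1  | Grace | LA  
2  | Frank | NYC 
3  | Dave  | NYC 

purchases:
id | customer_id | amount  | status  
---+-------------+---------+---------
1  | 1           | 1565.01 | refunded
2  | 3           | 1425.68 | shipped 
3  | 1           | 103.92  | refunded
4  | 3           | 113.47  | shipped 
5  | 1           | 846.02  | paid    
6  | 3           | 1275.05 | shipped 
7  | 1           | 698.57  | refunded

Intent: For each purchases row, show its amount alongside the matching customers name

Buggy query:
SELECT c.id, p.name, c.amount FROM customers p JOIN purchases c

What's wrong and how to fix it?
Bug: JOIN with no ON clause produces a cartesian product; every purchases row pairs with every customers row

Fix: Specify the join condition linking the foreign key to the parent id

Corrected query:
SELECT c.id, p.name, c.amount FROM customers p JOIN purchases c ON c.customer_id = p.id

Result:
id | name  | amount 
---+-------+--------
1  | Grace | 1565.01
2  | Dave  | 1425.68
3  | Grace | 103.92 
4  | Dave  | 113.47 
5  | Grace | 846.02 
6  | Dave  | 1275.05
7  | Grace | 698.57 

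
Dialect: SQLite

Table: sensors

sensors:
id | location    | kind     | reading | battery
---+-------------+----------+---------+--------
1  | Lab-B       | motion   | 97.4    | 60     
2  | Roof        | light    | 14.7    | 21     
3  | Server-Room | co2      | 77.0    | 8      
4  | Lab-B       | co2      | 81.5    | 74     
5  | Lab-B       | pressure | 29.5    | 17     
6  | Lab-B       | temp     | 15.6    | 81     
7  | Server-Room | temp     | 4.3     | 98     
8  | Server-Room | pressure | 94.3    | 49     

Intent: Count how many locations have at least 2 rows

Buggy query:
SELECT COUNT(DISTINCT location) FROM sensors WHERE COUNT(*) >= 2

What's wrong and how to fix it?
Bug: COUNT(*) cannot appear in WHERE; the per-group count doesn't exist yet

Fix: Use a subquery that GROUPs and filters with HAVING, then count its rows

Corrected query:
SELECT COUNT(*) FROM (SELECT location FROM sensors GROUP BY location HAVING COUNT(*) >= 2)

Result:
COUNT(*)
--------
2       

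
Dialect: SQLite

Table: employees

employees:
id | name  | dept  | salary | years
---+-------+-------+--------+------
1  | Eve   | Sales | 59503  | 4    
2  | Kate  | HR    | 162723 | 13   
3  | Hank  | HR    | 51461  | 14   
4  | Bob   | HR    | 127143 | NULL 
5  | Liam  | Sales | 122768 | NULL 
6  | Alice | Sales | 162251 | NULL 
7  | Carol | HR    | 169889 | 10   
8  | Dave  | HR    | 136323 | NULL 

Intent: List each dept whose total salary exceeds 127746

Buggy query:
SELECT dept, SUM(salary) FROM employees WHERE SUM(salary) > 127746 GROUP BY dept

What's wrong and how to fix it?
Bug: WHERE runs before GROUP BY, so aggregates aren't available there

Fix: Use HAVING (which filters groups after aggregation) instead of WHERE

Corrected query:
SELECT dept, SUM(salary) FROM employees GROUP BY dept HAVING SUM(salary) > 127746

Result:
dept  | SUM(salary)
------+------------
HR    | 647539     
Sales | 344522     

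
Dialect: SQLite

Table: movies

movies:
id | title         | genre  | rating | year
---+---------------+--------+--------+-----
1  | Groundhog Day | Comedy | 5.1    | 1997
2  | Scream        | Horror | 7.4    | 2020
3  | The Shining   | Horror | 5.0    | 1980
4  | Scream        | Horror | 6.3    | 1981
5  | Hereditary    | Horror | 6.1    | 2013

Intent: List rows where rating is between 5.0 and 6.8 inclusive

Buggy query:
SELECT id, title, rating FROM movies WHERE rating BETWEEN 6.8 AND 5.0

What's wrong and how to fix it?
Bug: BETWEEN expects the lower bound first; with 6.8 AND 5.0 the range is empty

Fix: Swap the bounds so the smaller value comes first

Corrected query:
SELECT id, title, rating FROM movies WHERE rating BETWEEN 5.0 AND 6.8

Result:
id | title         | rating
---+---------------+-------
1  | Groundhog Day | 5.1   
3  | The Shining   | 5     
4  | Scream        | 6.3   
5  | Hereditary    | 6.1   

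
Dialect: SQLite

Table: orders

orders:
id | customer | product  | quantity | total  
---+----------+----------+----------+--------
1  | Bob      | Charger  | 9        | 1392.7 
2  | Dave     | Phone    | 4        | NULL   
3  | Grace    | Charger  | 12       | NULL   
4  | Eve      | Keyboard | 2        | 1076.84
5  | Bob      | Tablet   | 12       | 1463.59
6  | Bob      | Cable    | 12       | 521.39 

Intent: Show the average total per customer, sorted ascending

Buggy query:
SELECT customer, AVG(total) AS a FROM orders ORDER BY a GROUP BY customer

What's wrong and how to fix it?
Bug: GROUP BY must precede ORDER BY

Fix: Move ORDER BY to the end, after GROUP BY

Corrected query:
SELECT customer, AVG(total) AS a FROM orders GROUP BY customer ORDER BY a

Result:
customer | a          
---------+------------
Dave     | NULL       
Grace    | NULL       
Eve      | 1076.84    
Bob      | 1125.893333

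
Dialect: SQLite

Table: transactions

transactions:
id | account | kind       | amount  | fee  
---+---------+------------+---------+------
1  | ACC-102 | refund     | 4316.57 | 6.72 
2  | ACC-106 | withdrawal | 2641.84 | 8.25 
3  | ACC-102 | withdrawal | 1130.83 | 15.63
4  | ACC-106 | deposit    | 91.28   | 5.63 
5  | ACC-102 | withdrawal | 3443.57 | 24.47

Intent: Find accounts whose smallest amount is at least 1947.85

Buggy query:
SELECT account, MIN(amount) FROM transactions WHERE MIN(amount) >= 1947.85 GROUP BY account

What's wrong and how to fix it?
Bug: Aggregates like MIN are computed per group after WHERE runs

Fix: Replace WHERE with HAVING after the GROUP BY

Corrected query:
SELECT account, MIN(amount) FROM transactions GROUP BY account HAVING MIN(amount) >= 1947.85

Result:
(no rows)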